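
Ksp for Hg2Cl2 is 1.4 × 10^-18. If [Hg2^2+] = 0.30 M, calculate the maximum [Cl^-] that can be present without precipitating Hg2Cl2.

Hg2Cl2(s) <=> Hg2^2+ + 2 Cl^-
Ksp = [Hg2^2+][Cl^-]^2
Precipitation begins when Q = Ksp. With [Hg2^2+] = 0.30 M:
1.4 × 10^-18 = (0.30) × [Cl^-]^2
[Cl^-] = (1.4 × 10^-18 / 3.0 × 10^-1)^(1/2) = 2.2 x 10^-9 M

[Cl^-] = 2.2 x 10^-9 M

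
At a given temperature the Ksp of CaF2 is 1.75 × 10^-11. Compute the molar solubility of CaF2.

CaF2(s) ⇌ Ca^2+ + 2 F^-
Ksp = [Ca^2+][F^-]^2
If s mol/L of CaF2 dissolves, [Ca^2+] = s and [F^-] = 2s.
Ksp = s(2s)^2 = 4s^3
s = (1.75 × 10^-11 / 4)^(1/3) = 1.64 × 10^-4 M

1.64e-4 M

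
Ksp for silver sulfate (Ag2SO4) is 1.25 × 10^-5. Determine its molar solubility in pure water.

Ag2SO4(s) <=> 2 Ag^+ + SO4^2-
Ksp = [Ag^+]^2[SO4^2-]
Let s = molar solubility. Then [Ag^+] = 2s and [SO4^2-] = s.
So Ksp = (2s)^2 × s = 4s^3
s = (1.25 × 10^-5 / 4)^(1/3) = 1.46 x 10^-2 M

s ≈ 0.0146 M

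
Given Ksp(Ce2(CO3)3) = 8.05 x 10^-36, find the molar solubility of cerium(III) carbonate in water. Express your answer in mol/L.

Ce2(CO3)3(s) ⇌ 2 Ce^3+(aq) + 3 CO3^2-(aq)
Ksp = [Ce^3+]^2[CO3^2-]^3
For each mole of Ce2(CO3)3 that dissolves: [Ce^3+] = 2s, [CO3^2-] = 3s.
So Ksp = (2s)^2 × (3s)^3 = 108s^5
s^5 = 8.05 x 10^-36 / 108, so s = 3.75 × 10^-8 M

s = 3.75 x 10^-8 M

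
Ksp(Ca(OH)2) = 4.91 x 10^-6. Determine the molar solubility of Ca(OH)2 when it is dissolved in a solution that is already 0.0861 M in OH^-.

Ca(OH)2(s) ⇌ Ca^2+(aq) + 2 OH^-(aq)
Ksp = [Ca^2+][OH^-]^2
Let s = moles of Ca(OH)2 that dissolve per litre. [Ca^2+] = s, [OH^-] = 0.0861 + 2s ≈ 0.0861 (Ksp is small, so little additional dissolves).
Ksp ≈ s × (0.0861)^2
s = 6.62 × 10^-4 M
Check: 2s = 1.3 x 10^-3 ≪ 0.0861, so the approximation is valid.

6.62 × 10^-4 M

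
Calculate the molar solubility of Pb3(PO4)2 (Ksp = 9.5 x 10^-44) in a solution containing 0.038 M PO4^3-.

s = 1.3 x 10^-14 M

Pb3(PO4)2(s) ⇌ 3 Pb^2+(aq) + 2 PO4^3-(aq)
Ksp = [Pb^2+]^3[PO4^3-]^2
If s mol/L dissolves here, [Pb^2+] = 3s, [PO4^3-] = 0.038 + 2s ≈ 0.038 (since the PO4^3- already present dominates).
Ksp ≈ (3s)^3 × (0.038)^2
s = 1.3 x 10^-14 M
Check: 2s = 2.7 × 10^-14 ≪ 0.038, so the approximation is valid.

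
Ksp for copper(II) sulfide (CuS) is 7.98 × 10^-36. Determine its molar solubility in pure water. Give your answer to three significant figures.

s ≈ 2.82 × 10^-18 M

CuS(s) ⇌ Cu^2+ + S^2-
Ksp = [Cu^2+][S^2-]
If s mol/L of CuS dissolves, [Cu^2+] = s and [S^2-] = s.
Ksp = s^2
s = √(7.98 × 10^-36) = 2.82 x 10^-18 M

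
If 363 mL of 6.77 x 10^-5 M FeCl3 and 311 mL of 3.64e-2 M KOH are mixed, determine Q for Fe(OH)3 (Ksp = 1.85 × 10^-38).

1.73 × 10^-10

Total volume = 363 + 311 = 674 mL.
[Fe^3+] = 6.77 x 10^-5 × (363/674) = 3.646 × 10^-5 M
[OH^-] = 3.64 × 10^-2 × (311/674) = 1.680 x 10^-2 M
Fe(OH)3(s) ⇌ Fe^3+ + 3 OH^-, so Q = [Fe^3+][OH^-]^3
Q = (3.646 × 10^-5)(1.680 x 10^-2)^3 = 1.73 × 10^-10
Q > Ksp, so Fe(OH)3 will precipitate.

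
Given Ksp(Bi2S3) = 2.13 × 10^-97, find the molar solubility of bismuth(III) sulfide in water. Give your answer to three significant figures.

1.82 × 10^-20 M

Bi2S3(s) ⇌ 2 Bi^3+ + 3 S^2-
Ksp = [Bi^3+]^2[S^2-]^3
With molar solubility s: [Bi^3+] = 2s, [S^2-] = 3s.
Ksp = (2s)^2(3s)^3 = 108s^5
Solving, s = (2.13 × 10^-97/108)^(1/5) = 1.82 × 10^-20 M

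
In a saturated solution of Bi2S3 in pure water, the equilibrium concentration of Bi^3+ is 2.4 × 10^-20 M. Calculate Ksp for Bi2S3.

Ksp ≈ 2.7 x 10^-98

Bi2S3(s) ⇌ 2 Bi^3+(aq) + 3 S^2-(aq)
Stoichiometry gives [S^2-] = (3/2)[Bi^3+] = 3.60 × 10^-20 M.
Ksp = [Bi^3+]^2[S^2-]^3
Ksp = (2.4 x 10^-20)^2 × (3.60 × 10^-20)^3 = 2.7 × 10^-98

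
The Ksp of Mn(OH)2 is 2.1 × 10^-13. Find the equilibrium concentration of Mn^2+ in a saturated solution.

[Mn^2+] = 3.7 × 10^-5 M

Mn(OH)2(s) ⇌ Mn^2+ + 2 OH^-
Ksp = [Mn^2+][OH^-]^2
If s mol/L of Mn(OH)2 dissolves, [Mn^2+] = s and [OH^-] = 2s.
So Ksp = s × (2s)^2 = 4s^3
Solving, s = (2.1 × 10^-13/4)^(1/3) = 3.74 × 10^-5 M
[Mn^2+] = s = 3.7 × 10^-5 M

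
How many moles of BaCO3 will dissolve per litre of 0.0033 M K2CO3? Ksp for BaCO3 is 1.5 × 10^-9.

s = 4.5 × 10^-7 M

BaCO3(s) ⇌ Ba^2+ + CO3^2-
Ksp = [Ba^2+][CO3^2-]
Let s = moles of BaCO3 that dissolve per litre. [Ba^2+] = s, [CO3^2-] = 0.0033 + s ≈ 0.0033 (Ksp is small, so little additional dissolves).
Ksp ≈ s × 0.0033
s = 4.5 x 10^-7 M
Check: s = 4.5 × 10^-7 ≪ 0.0033, so the approximation is valid.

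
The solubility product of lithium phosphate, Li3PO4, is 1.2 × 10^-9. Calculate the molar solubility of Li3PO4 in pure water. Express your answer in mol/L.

Li3PO4(s) ⇌ 3 Li^+ + PO4^3-
Ksp = [Li^+]^3[PO4^3-]
If s mol/L of Li3PO4 dissolves, [Li^+] = 3s and [PO4^3-] = s.
Substituting: Ksp = (3s)^3s = 27s^4
s^4 = 1.2 × 10^-9 / 27, so s = 2.6 × 10^-3 M

s ≈ 2.6 × 10^-3 M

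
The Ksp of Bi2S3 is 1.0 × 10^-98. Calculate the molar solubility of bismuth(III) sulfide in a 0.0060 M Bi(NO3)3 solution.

Bi2S3(s) ⇌ 2 Bi^3+(aq) + 3 S^2-(aq)
Ksp = [Bi^3+]^2[S^2-]^3
If s mol/L dissolves here, [Bi^3+] = 0.0060 + 2s ≈ 0.0060, [S^2-] = 3s (Ksp is small, so little additional dissolves).
Ksp ≈ (0.0060)^2 × (3s)^3
s = 2.2 × 10^-32 M
Check: 2s = 4.3 x 10^-32 ≪ 0.0060, so the approximation is valid.

2.2 x 10^-32 M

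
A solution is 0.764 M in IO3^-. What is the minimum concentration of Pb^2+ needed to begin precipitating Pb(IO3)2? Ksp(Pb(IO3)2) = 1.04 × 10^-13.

Pb(IO3)2(s) <=> Pb^2+(aq) + 2 IO3^-(aq)
Ksp = [Pb^2+][IO3^-]^2
Precipitation begins when Q = Ksp. With [IO3^-] = 0.764 M:
1.04 × 10^-13 = (0.764)^2 × [Pb^2+]
[Pb^2+] = (1.04 × 10^-13 / 5.837 × 10^-1) = 1.78 x 10^-13 M

1.78 x 10^-13 M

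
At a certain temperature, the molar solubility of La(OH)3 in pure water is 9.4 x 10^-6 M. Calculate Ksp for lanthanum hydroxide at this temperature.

2.1e-19

La(OH)3(s) <=> La^3+(aq) + 3 OH^-(aq)
For each mole of La(OH)3 that dissolves: [La^3+] = s, [OH^-] = 3s.
Ksp = [La^3+][OH^-]^3
Substituting: Ksp = s(3s)^3 = 27s^4
Ksp = 27 × (9.4 × 10^-6)^4 = 2.1 × 10^-19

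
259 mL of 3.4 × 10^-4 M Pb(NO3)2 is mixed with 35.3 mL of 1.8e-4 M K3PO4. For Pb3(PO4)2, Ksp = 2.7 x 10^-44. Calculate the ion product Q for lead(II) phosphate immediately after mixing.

1.2 x 10^-20

Total volume = 259 + 35.3 = 294.3 mL.
[Pb^2+] = 3.4 × 10^-4 × (259/294.3) = 2.99 × 10^-4 M
[PO4^3-] = 1.8 × 10^-4 × (35.3/294.3) = 2.16 × 10^-5 M
Pb3(PO4)2(s) ⇌ 3 Pb^2+(aq) + 2 PO4^3-(aq), so Q = [Pb^2+]^3[PO4^3-]^2
Q = (2.99 × 10^-4)^3(2.16 × 10^-5)^2 = 1.2 × 10^-20
Q > Ksp, so Pb3(PO4)2 will precipitate.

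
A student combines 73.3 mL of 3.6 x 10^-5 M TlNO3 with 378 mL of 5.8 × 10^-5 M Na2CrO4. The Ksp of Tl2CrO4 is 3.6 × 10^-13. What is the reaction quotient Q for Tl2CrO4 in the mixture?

Q = 1.7 × 10^-15

Total volume = 73.3 + 378 = 451.3 mL.
[Tl^+] = 3.6 × 10^-5 × (73.3/451.3) = 5.85 × 10^-6 M
[CrO4^2-] = 5.8 × 10^-5 × (378/451.3) = 4.86 x 10^-5 M
Tl2CrO4(s) <=> 2 Tl^+ + CrO4^2-, so Q = [Tl^+]^2[CrO4^2-]
Q = (5.85 × 10^-6)^2(4.86 × 10^-5) = 1.7 × 10^-15
Q < Ksp, so no precipitate of Tl2CrO4 forms.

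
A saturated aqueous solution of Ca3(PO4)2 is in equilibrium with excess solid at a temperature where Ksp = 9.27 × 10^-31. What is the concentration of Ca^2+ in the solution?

1.16e-6 M

Ca3(PO4)2(s) ⇌ 3 Ca^2+(aq) + 2 PO4^3-(aq)
Ksp = [Ca^2+]^3[PO4^3-]^2
For each mole of Ca3(PO4)2 that dissolves: [Ca^2+] = 3s, [PO4^3-] = 2s.
Substituting: Ksp = (3s)^3(2s)^2 = 108s^5
s^5 = 9.27 × 10^-31 / 108, so s = 3.861 × 10^-7 M
[Ca^2+] = 3s = 1.16 x 10^-6 M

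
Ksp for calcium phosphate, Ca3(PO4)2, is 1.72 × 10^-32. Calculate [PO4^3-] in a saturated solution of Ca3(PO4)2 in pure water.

3.48 x 10^-7 M

Ca3(PO4)2(s) ⇌ 3 Ca^2+(aq) + 2 PO4^3-(aq)
Ksp = [Ca^2+]^3[PO4^3-]^2
For each mole of Ca3(PO4)2 that dissolves: [Ca^2+] = 3s, [PO4^3-] = 2s.
Ksp = (3s)^3(2s)^2 = 108s^5
s^5 = 1.72 × 10^-32 / 108, so s = 1.739 x 10^-7 M
[PO4^3-] = 2s = 3.48 x 10^-7 M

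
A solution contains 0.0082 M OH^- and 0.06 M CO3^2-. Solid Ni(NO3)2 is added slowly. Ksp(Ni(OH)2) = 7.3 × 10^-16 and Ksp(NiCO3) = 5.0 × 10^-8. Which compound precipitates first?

Ni(OH)2

Each salt begins to precipitate when Q = Ksp, i.e. when [Ni^2+] reaches its threshold.
For Ni(OH)2: 7.3 × 10^-16 = (0.0082)^2 × [Ni^2+]  ⇒  [Ni^2+] = 1.1 × 10^-11 M.
For NiCO3: 5.0 × 10^-8 = 0.06 × [Ni^2+]  ⇒  [Ni^2+] = 8.3 × 10^-7 M.
The salt with the lower threshold [Ni^2+] precipitates first: Ni(OH)2.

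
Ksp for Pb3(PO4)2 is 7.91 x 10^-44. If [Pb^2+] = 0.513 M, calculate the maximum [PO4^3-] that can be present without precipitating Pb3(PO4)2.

Pb3(PO4)2(s) <=> 3 Pb^2+(aq) + 2 PO4^3-(aq)
Ksp = [Pb^2+]^3[PO4^3-]^2
Precipitation begins when Q = Ksp. With [Pb^2+] = 0.513 M:
7.91 x 10^-44 = (0.513)^3 × [PO4^3-]^2
[PO4^3-] = (7.91 x 10^-44 / 1.350 × 10^-1)^(1/2) = 7.65 × 10^-22 M

[PO4^3-] = 7.65 × 10^-22 M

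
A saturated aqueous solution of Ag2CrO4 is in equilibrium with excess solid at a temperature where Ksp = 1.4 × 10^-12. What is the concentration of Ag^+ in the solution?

Ag2CrO4(s) ⇌ 2 Ag^+ + CrO4^2-
Ksp = [Ag^+]^2[CrO4^2-]
With molar solubility s: [Ag^+] = 2s, [CrO4^2-] = s.
Ksp = (2s)^2s = 4s^3
s = (1.4 × 10^-12 / 4)^(1/3) = 7.05 x 10^-5 M
[Ag^+] = 2s = 1.4 × 10^-4 M

[Ag^+] = 1.4 × 10^-4 M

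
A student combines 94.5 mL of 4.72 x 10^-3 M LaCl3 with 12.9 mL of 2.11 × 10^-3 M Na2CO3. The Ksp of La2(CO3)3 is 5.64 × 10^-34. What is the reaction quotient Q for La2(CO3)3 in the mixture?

Total volume = 94.5 + 12.9 = 107.4 mL.
[La^3+] = 4.72 × 10^-3 × (94.5/107.4) = 4.153 × 10^-3 M
[CO3^2-] = 2.11 x 10^-3 × (12.9/107.4) = 2.534 x 10^-4 M
La2(CO3)3(s) ⇌ 2 La^3+ + 3 CO3^2-, so Q = [La^3+]^2[CO3^2-]^3
Q = (4.153 × 10^-3)^2(2.534 × 10^-4)^3 = 2.81 × 10^-16
Q > Ksp, so La2(CO3)3 will precipitate.

Q ≈ 2.81 × 10^-16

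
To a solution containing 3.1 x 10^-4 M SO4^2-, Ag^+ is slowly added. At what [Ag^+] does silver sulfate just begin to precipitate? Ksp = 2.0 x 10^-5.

[Ag^+] = 2.5e-1 M

Ag2SO4(s) ⇌ 2 Ag^+ + SO4^2-
Ksp = [Ag^+]^2[SO4^2-]
Precipitation begins when Q = Ksp. With [SO4^2-] = 3.1 x 10^-4 M:
2.0 x 10^-5 = (3.1 x 10^-4) × [Ag^+]^2
[Ag^+] = (2.0 x 10^-5 / 3.1 x 10^-4)^(1/2) = 2.5 × 10^-1 M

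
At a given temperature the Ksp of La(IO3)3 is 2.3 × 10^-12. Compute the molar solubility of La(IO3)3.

s = 5.4 x 10^-4 M

La(IO3)3(s) ⇌ La^3+ + 3 IO3^-
Ksp = [La^3+][IO3^-]^3
With molar solubility s: [La^3+] = s, [IO3^-] = 3s.
Substituting: Ksp = s(3s)^3 = 27s^4
s^4 = 2.3 × 10^-12 / 27, so s = 5.4 x 10^-4 M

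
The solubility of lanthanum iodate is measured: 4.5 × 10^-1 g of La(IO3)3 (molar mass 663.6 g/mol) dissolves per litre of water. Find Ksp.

Ksp = 5.7 × 10^-12

Molar solubility s = (4.5 × 10^-1 g/L) / (663.6 g/mol) = 6.78 x 10^-4 M.
La(IO3)3(s) <=> La^3+ + 3 IO3^-
If s mol/L of La(IO3)3 dissolves, [La^3+] = s and [IO3^-] = 3s.
Ksp = [La^3+][IO3^-]^3
Ksp = s(3s)^3 = 27s^4
Ksp = 27 × (6.78 x 10^-4)^4 = 5.7 x 10^-12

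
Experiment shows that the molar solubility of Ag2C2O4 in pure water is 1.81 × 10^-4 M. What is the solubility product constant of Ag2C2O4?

Ksp = 2.37 × 10^-11

Ag2C2O4(s) <=> 2 Ag^+(aq) + C2O4^2-(aq)
With molar solubility s: [Ag^+] = 2s, [C2O4^2-] = s.
Ksp = [Ag^+]^2[C2O4^2-]
So Ksp = (2s)^2 × s = 4s^3
Ksp = 4 × (1.81 × 10^-4)^3 = 2.37 × 10^-11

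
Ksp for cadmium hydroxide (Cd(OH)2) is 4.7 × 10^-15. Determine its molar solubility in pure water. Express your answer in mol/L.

Cd(OH)2(s) ⇌ Cd^2+ + 2 OH^-
Ksp = [Cd^2+][OH^-]^2
Let s = molar solubility. Then [Cd^2+] = s and [OH^-] = 2s.
Substituting: Ksp = s(2s)^2 = 4s^3
Solving, s = (4.7 × 10^-15/4)^(1/3) = 1.1 × 10^-5 M

1.1 × 10^-5 M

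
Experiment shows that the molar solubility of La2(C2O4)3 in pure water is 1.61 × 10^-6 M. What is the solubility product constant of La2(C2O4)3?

La2(C2O4)3(s) ⇌ 2 La^3+(aq) + 3 C2O4^2-(aq)
Let s = molar solubility. Then [La^3+] = 2s and [C2O4^2-] = 3s.
Ksp = [La^3+]^2[C2O4^2-]^3
So Ksp = (2s)^2 × (3s)^3 = 108s^5
Ksp = 108 × (1.61 × 10^-6)^5 = 1.17 x 10^-27

Ksp = 1.17 × 10^-27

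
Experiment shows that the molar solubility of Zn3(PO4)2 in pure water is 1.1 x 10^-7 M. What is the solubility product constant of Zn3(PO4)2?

Zn3(PO4)2(s) ⇌ 3 Zn^2+ + 2 PO4^3-
For each mole of Zn3(PO4)2 that dissolves: [Zn^2+] = 3s, [PO4^3-] = 2s.
Ksp = [Zn^2+]^3[PO4^3-]^2
Substituting: Ksp = (3s)^3(2s)^2 = 108s^5
Ksp = 108 × (1.1 x 10^-7)^5 = 1.7 × 10^-33

1.7 × 10^-33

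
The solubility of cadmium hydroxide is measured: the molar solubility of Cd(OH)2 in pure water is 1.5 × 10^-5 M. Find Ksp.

Cd(OH)2(s) <=> Cd^2+(aq) + 2 OH^-(aq)
If s mol/L of Cd(OH)2 dissolves, [Cd^2+] = s and [OH^-] = 2s.
Ksp = [Cd^2+][OH^-]^2
So Ksp = s × (2s)^2 = 4s^3
With s = 1.5 x 10^-5: Ksp = 1.4 x 10^-14

Ksp = 1.4 × 10^-14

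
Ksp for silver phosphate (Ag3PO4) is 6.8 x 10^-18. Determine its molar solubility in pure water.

s = 2.2e-5 M

Ag3PO4(s) ⇌ 3 Ag^+ + PO4^3-
Ksp = [Ag^+]^3[PO4^3-]
If s mol/L of Ag3PO4 dissolves, [Ag^+] = 3s and [PO4^3-] = s.
Substituting: Ksp = (3s)^3s = 27s^4
Solving, s = (6.8 x 10^-18/27)^(1/4) = 2.2 x 10^-5 M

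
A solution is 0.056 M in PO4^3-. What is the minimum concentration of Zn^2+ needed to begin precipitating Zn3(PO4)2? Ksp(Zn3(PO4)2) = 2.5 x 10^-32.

Zn3(PO4)2(s) ⇌ 3 Zn^2+ + 2 PO4^3-
Ksp = [Zn^2+]^3[PO4^3-]^2
Precipitation begins when Q = Ksp. With [PO4^3-] = 0.056 M:
2.5 x 10^-32 = (0.056)^2 × [Zn^2+]^3
[Zn^2+] = (2.5 x 10^-32 / 3.14 × 10^-3)^(1/3) = 2.0 × 10^-10 M

[Zn^2+] ≈ 2.0 × 10^-10 M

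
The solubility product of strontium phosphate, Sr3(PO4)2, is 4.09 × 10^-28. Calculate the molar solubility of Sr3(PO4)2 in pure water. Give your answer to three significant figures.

Sr3(PO4)2(s) <=> 3 Sr^2+(aq) + 2 PO4^3-(aq)
Ksp = [Sr^2+]^3[PO4^3-]^2
If s mol/L of Sr3(PO4)2 dissolves, [Sr^2+] = 3s and [PO4^3-] = 2s.
So Ksp = (3s)^3 × (2s)^2 = 108s^5
s = (4.09 × 10^-28 / 108)^(1/5) = 1.31 x 10^-6 M

s = 1.31 × 10^-6 M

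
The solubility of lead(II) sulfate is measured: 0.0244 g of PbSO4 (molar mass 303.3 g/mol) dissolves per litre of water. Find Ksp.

Ksp = 6.47 × 10^-9

Molar solubility s = (2.44 × 10^-2 g/L) / (303.3 g/mol) = 8.045 × 10^-5 M.
PbSO4(s) ⇌ Pb^2+(aq) + SO4^2-(aq)
With molar solubility s: [Pb^2+] = s, [SO4^2-] = s.
Ksp = [Pb^2+][SO4^2-]
Ksp = s^2
Ksp = (8.045 × 10^-5)^2 = 6.47 x 10^-9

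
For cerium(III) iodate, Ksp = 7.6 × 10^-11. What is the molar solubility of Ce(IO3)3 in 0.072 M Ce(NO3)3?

3.4 x 10^-4 M

Ce(IO3)3(s) ⇌ Ce^3+(aq) + 3 IO3^-(aq)
Ksp = [Ce^3+][IO3^-]^3
Let s be the molar solubility in this solution. [Ce^3+] = 0.072 + s ≈ 0.072, [IO3^-] = 3s (since Ce^3+ from Ce(NO3)3 dominates).
Ksp ≈ 0.072 × (3s)^3
s = 3.4 × 10^-4 M
Check: s = 3.4 x 10^-4 ≪ 0.072, so the approximation is valid.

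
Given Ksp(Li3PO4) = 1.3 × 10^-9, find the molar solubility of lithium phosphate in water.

Li3PO4(s) ⇌ 3 Li^+(aq) + PO4^3-(aq)
Ksp = [Li^+]^3[PO4^3-]
Let s = molar solubility. Then [Li^+] = 3s and [PO4^3-] = s.
Ksp = (3s)^3s = 27s^4
Solving, s = (1.3 × 10^-9/27)^(1/4) = 2.6 × 10^-3 M

s ≈ 2.6 x 10^-3 M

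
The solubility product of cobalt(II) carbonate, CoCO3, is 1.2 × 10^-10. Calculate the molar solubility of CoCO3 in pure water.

1.1 x 10^-5 M

CoCO3(s) ⇌ Co^2+(aq) + CO3^2-(aq)
Ksp = [Co^2+][CO3^2-]
For each mole of CoCO3 that dissolves: [Co^2+] = s, [CO3^2-] = s.
Ksp = s^2
s = √(1.2 × 10^-10) = 1.1 x 10^-5 M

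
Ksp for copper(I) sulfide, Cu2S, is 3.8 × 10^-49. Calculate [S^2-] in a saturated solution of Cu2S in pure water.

[S^2-] = 4.6e-17 M

Cu2S(s) ⇌ 2 Cu^+ + S^2-
Ksp = [Cu^+]^2[S^2-]
If s mol/L of Cu2S dissolves, [Cu^+] = 2s and [S^2-] = s.
Substituting: Ksp = (2s)^2s = 4s^3
s^3 = 3.8 × 10^-49 / 4, so s = 4.56 × 10^-17 M
[S^2-] = s = 4.6 x 10^-17 M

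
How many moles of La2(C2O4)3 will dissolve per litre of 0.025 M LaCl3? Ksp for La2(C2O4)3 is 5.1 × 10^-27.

s = 6.7 × 10^-9 M

La2(C2O4)3(s) ⇌ 2 La^3+ + 3 C2O4^2-
Ksp = [La^3+]^2[C2O4^2-]^3
Let s be the molar solubility in this solution. [La^3+] = 0.025 + 2s ≈ 0.025, [C2O4^2-] = 3s (common-ion effect: La^3+ is already 0.025 M).
Ksp ≈ (0.025)^2 × (3s)^3
s = 6.7 x 10^-9 M
Check: 2s = 1.3 × 10^-8 ≪ 0.025, so the approximation is valid.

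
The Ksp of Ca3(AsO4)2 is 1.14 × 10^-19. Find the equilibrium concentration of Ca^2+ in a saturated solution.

Ca3(AsO4)2(s) ⇌ 3 Ca^2+(aq) + 2 AsO4^3-(aq)
Ksp = [Ca^2+]^3[AsO4^3-]^2
With molar solubility s: [Ca^2+] = 3s, [AsO4^3-] = 2s.
Ksp = (3s)^3(2s)^2 = 108s^5
Solving, s = (1.14 × 10^-19/108)^(1/5) = 6.378 × 10^-5 M
[Ca^2+] = 3s = 1.91 x 10^-4 M

[Ca^2+] = 1.91 × 10^-4 M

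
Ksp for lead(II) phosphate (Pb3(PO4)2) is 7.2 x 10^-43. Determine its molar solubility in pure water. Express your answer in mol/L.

1.5 × 10^-9 M

Pb3(PO4)2(s) ⇌ 3 Pb^2+(aq) + 2 PO4^3-(aq)
Ksp = [Pb^2+]^3[PO4^3-]^2
Let s = molar solubility. Then [Pb^2+] = 3s and [PO4^3-] = 2s.
So Ksp = (3s)^3 × (2s)^2 = 108s^5
s = (7.2 x 10^-43 / 108)^(1/5) = 1.5 x 10^-9 M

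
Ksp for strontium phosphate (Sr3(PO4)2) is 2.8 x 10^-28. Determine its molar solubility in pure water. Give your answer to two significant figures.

s ≈ 1.2 × 10^-6 M

Sr3(PO4)2(s) ⇌ 3 Sr^2+(aq) + 2 PO4^3-(aq)
Ksp = [Sr^2+]^3[PO4^3-]^2
If s mol/L of Sr3(PO4)2 dissolves, [Sr^2+] = 3s and [PO4^3-] = 2s.
Substituting: Ksp = (3s)^3(2s)^2 = 108s^5
Solving, s = (2.8 x 10^-28/108)^(1/5) = 1.2 × 10^-6 M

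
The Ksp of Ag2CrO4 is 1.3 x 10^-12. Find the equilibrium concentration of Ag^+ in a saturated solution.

Ag2CrO4(s) ⇌ 2 Ag^+(aq) + CrO4^2-(aq)
Ksp = [Ag^+]^2[CrO4^2-]
With molar solubility s: [Ag^+] = 2s, [CrO4^2-] = s.
So Ksp = (2s)^2 × s = 4s^3
s = (1.3 x 10^-12 / 4)^(1/3) = 6.88 x 10^-5 M
[Ag^+] = 2s = 1.4 × 10^-4 M

[Ag^+] = 1.4 x 10^-4 M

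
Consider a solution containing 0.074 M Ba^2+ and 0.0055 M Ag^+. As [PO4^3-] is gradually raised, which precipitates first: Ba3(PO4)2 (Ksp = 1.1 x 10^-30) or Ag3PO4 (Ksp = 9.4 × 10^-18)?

Ba3(PO4)2

Precipitation of each salt starts when its ion product equals its Ksp.
For Ba3(PO4)2: 1.1 x 10^-30 = (0.074)^3 × [PO4^3-]^2  ⇒  [PO4^3-] = 5.2 × 10^-14 M.
For Ag3PO4: 9.4 × 10^-18 = (0.0055)^3 × [PO4^3-]  ⇒  [PO4^3-] = 5.6 x 10^-11 M.
The salt with the lower threshold [PO4^3-] precipitates first: Ba3(PO4)2.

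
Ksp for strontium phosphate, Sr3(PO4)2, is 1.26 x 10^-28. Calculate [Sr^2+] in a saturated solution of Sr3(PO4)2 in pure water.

3.09 x 10^-6 M

Sr3(PO4)2(s) <=> 3 Sr^2+(aq) + 2 PO4^3-(aq)
Ksp = [Sr^2+]^3[PO4^3-]^2
Let s = molar solubility. Then [Sr^2+] = 3s and [PO4^3-] = 2s.
So Ksp = (3s)^3 × (2s)^2 = 108s^5
s = (1.26 x 10^-28 / 108)^(1/5) = 1.031 x 10^-6 M
[Sr^2+] = 3s = 3.09 × 10^-6 M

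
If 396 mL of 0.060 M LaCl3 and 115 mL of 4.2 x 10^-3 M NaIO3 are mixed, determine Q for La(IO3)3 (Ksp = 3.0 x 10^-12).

Total volume = 396 + 115 = 511 mL.
[La^3+] = 6.0 × 10^-2 × (396/511) = 4.65 × 10^-2 M
[IO3^-] = 4.2 x 10^-3 × (115/511) = 9.45 × 10^-4 M
La(IO3)3(s) ⇌ La^3+ + 3 IO3^-, so Q = [La^3+][IO3^-]^3
Q = (4.65 × 10^-2)(9.45 × 10^-4)^3 = 3.9 x 10^-11
Q > Ksp, so La(IO3)3 will precipitate.

Q = 3.9 × 10^-11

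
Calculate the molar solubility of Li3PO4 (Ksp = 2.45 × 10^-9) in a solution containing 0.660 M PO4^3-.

s ≈ 5.16 × 10^-4 M

Li3PO4(s) ⇌ 3 Li^+ + PO4^3-
Ksp = [Li^+]^3[PO4^3-]
Let s = moles of Li3PO4 that dissolve per litre. [Li^+] = 3s, [PO4^3-] = 0.660 + s ≈ 0.660 (Ksp is small, so little additional dissolves).
Ksp ≈ (3s)^3 × 0.660
s = 5.16 × 10^-4 M
Check: s = 5.2 × 10^-4 ≪ 0.660, so the approximation is valid.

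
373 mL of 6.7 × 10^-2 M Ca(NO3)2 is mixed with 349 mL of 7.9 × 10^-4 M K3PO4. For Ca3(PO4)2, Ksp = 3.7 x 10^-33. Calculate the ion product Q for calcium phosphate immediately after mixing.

Total volume = 373 + 349 = 722 mL.
[Ca^2+] = 6.7 x 10^-2 × (373/722) = 3.46 × 10^-2 M
[PO4^3-] = 7.9 × 10^-4 × (349/722) = 3.82 x 10^-4 M
Ca3(PO4)2(s) ⇌ 3 Ca^2+ + 2 PO4^3-, so Q = [Ca^2+]^3[PO4^3-]^2
Q = (3.46 x 10^-2)^3(3.82 × 10^-4)^2 = 6.0 × 10^-12
Q > Ksp, so Ca3(PO4)2 will precipitate.

Q ≈ 6.0 × 10^-12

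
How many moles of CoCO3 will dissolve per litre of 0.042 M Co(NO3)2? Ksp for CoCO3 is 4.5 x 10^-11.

s ≈ 1.1 × 10^-9 M

CoCO3(s) ⇌ Co^2+(aq) + CO3^2-(aq)
Ksp = [Co^2+][CO3^2-]
Let s be the molar solubility in this solution. [Co^2+] = 0.042 + s ≈ 0.042, [CO3^2-] = s (Ksp is small, so little additional dissolves).
Ksp ≈ 0.042 × s
s = 1.1 × 10^-9 M
Check: s = 1.1 x 10^-9 ≪ 0.042, so the approximation is valid.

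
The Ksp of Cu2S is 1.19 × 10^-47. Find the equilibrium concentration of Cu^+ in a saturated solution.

Cu2S(s) ⇌ 2 Cu^+(aq) + S^2-(aq)
Ksp = [Cu^+]^2[S^2-]
Let s = molar solubility. Then [Cu^+] = 2s and [S^2-] = s.
Ksp = (2s)^2s = 4s^3
s^3 = 1.19 × 10^-47 / 4, so s = 1.438 × 10^-16 M
[Cu^+] = 2s = 2.88 × 10^-16 M

[Cu^+] = 2.88 x 10^-16 M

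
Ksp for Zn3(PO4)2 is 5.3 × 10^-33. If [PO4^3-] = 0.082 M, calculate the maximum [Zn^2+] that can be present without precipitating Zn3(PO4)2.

Zn3(PO4)2(s) ⇌ 3 Zn^2+ + 2 PO4^3-
Ksp = [Zn^2+]^3[PO4^3-]^2
Precipitation begins when Q = Ksp. With [PO4^3-] = 0.082 M:
5.3 × 10^-33 = (0.082)^2 × [Zn^2+]^3
[Zn^2+] = (5.3 × 10^-33 / 6.72 × 10^-3)^(1/3) = 9.2 × 10^-11 M

9.2e-11 M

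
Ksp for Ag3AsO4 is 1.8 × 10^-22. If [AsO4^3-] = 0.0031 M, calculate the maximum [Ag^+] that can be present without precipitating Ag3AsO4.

3.9 × 10^-7 M

Ag3AsO4(s) ⇌ 3 Ag^+(aq) + AsO4^3-(aq)
Ksp = [Ag^+]^3[AsO4^3-]
Precipitation begins when Q = Ksp. With [AsO4^3-] = 0.0031 M:
1.8 × 10^-22 = (0.0031) × [Ag^+]^3
[Ag^+] = (1.8 × 10^-22 / 3.1 × 10^-3)^(1/3) = 3.9 x 10^-7 M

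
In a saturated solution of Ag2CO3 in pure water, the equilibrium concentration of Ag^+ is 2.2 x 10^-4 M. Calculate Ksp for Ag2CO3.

Ksp ≈ 5.3 × 10^-12

Ag2CO3(s) <=> 2 Ag^+ + CO3^2-
Stoichiometry gives [CO3^2-] = (1/2)[Ag^+] = 1.10 x 10^-4 M.
Ksp = [Ag^+]^2[CO3^2-]
Ksp = (2.2 × 10^-4)^2 × 1.10 × 10^-4 = 5.3 × 10^-12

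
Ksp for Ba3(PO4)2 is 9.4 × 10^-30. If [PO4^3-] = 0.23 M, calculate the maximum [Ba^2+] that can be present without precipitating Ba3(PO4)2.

[Ba^2+] = 5.6 × 10^-10 M

Ba3(PO4)2(s) ⇌ 3 Ba^2+(aq) + 2 PO4^3-(aq)
Ksp = [Ba^2+]^3[PO4^3-]^2
Precipitation begins when Q = Ksp. With [PO4^3-] = 0.23 M:
9.4 × 10^-30 = (0.23)^2 × [Ba^2+]^3
[Ba^2+] = (9.4 × 10^-30 / 5.29 × 10^-2)^(1/3) = 5.6 × 10^-10 M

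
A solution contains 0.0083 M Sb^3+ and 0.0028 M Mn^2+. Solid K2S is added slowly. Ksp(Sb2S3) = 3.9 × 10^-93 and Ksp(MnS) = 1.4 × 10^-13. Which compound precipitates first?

Sb2S3

Each salt begins to precipitate when Q = Ksp, i.e. when [S^2-] reaches its threshold.
For Sb2S3: 3.9 × 10^-93 = (0.0083)^2 × [S^2-]^3  ⇒  [S^2-] = 3.8 x 10^-30 M.
For MnS: 1.4 × 10^-13 = 0.0028 × [S^2-]  ⇒  [S^2-] = 5.0 × 10^-11 M.
The salt with the lower threshold [S^2-] precipitates first: Sb2S3.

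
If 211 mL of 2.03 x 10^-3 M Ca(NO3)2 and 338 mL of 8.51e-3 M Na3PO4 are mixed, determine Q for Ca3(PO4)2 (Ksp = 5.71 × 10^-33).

Total volume = 211 + 338 = 549 mL.
[Ca^2+] = 2.03 x 10^-3 × (211/549) = 7.802 × 10^-4 M
[PO4^3-] = 8.51 × 10^-3 × (338/549) = 5.239 x 10^-3 M
Ca3(PO4)2(s) ⇌ 3 Ca^2+(aq) + 2 PO4^3-(aq), so Q = [Ca^2+]^3[PO4^3-]^2
Q = (7.802 × 10^-4)^3(5.239 x 10^-3)^2 = 1.30 × 10^-14
Q > Ksp, so Ca3(PO4)2 will precipitate.

1.30 × 10^-14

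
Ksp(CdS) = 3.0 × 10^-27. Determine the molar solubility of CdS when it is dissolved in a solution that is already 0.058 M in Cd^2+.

5.2 x 10^-26 M

CdS(s) <=> Cd^2+ + S^2-
Ksp = [Cd^2+][S^2-]
Let s = moles of CdS that dissolve per litre. [Cd^2+] = 0.058 + s ≈ 0.058, [S^2-] = s (common-ion effect: Cd^2+ is already 0.058 M).
Ksp ≈ 0.058 × s
s = 5.2 × 10^-26 M
Check: s = 5.2 × 10^-26 ≪ 0.058, so the approximation is valid.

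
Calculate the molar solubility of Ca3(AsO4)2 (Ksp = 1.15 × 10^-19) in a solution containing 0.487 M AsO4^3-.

s = 2.62 × 10^-7 M

Ca3(AsO4)2(s) ⇌ 3 Ca^2+(aq) + 2 AsO4^3-(aq)
Ksp = [Ca^2+]^3[AsO4^3-]^2
Let s be the molar solubility in this solution. [Ca^2+] = 3s, [AsO4^3-] = 0.487 + 2s ≈ 0.487 (Ksp is small, so little additional dissolves).
Ksp ≈ (3s)^3 × (0.487)^2
s = 2.62 x 10^-7 M
Check: 2s = 5.2 × 10^-7 ≪ 0.487, so the approximation is valid.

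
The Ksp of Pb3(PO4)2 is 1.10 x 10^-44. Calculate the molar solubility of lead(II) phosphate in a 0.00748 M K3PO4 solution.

1.94 × 10^-14 M

Pb3(PO4)2(s) <=> 3 Pb^2+ + 2 PO4^3-
Ksp = [Pb^2+]^3[PO4^3-]^2
If s mol/L dissolves here, [Pb^2+] = 3s, [PO4^3-] = 0.00748 + 2s ≈ 0.00748 (common-ion effect: PO4^3- is already 0.00748 M).
Ksp ≈ (3s)^3 × (0.00748)^2
s = 1.94 × 10^-14 M
Check: 2s = 3.9 × 10^-14 ≪ 0.00748, so the approximation is valid.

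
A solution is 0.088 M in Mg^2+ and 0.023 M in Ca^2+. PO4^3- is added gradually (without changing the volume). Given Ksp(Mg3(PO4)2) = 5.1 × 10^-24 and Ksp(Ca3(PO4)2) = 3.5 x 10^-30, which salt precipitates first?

Precipitation of each salt starts when its ion product equals its Ksp.
For Mg3(PO4)2: 5.1 × 10^-24 = (0.088)^3 × [PO4^3-]^2  ⇒  [PO4^3-] = 8.7 × 10^-11 M.
For Ca3(PO4)2: 3.5 x 10^-30 = (0.023)^3 × [PO4^3-]^2  ⇒  [PO4^3-] = 5.4 × 10^-13 M.
The salt with the lower threshold [PO4^3-] precipitates first: Ca3(PO4)2.

Ca3(PO4)2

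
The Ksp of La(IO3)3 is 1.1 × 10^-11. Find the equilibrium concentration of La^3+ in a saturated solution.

[La^3+] ≈ 8.0e-4 M

La(IO3)3(s) <=> La^3+ + 3 IO3^-
Ksp = [La^3+][IO3^-]^3
If s mol/L of La(IO3)3 dissolves, [La^3+] = s and [IO3^-] = 3s.
So Ksp = s × (3s)^3 = 27s^4
Solving, s = (1.1 × 10^-11/27)^(1/4) = 7.99 x 10^-4 M
[La^3+] = s = 8.0 × 10^-4 M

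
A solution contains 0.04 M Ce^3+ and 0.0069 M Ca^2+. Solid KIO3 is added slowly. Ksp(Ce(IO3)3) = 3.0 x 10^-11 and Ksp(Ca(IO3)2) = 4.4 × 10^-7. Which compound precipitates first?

Ce(IO3)3

Precipitation of each salt starts when its ion product equals its Ksp.
For Ce(IO3)3: 3.0 x 10^-11 = 0.04 × [IO3^-]^3  ⇒  [IO3^-] = 9.1 × 10^-4 M.
For Ca(IO3)2: 4.4 × 10^-7 = 0.0069 × [IO3^-]^2  ⇒  [IO3^-] = 8.0 × 10^-3 M.
The salt with the lower threshold [IO3^-] precipitates first: Ce(IO3)3.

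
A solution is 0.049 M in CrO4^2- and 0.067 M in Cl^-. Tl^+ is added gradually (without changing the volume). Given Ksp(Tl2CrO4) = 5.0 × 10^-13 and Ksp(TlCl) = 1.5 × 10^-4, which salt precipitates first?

Each salt begins to precipitate when Q = Ksp, i.e. when [Tl^+] reaches its threshold.
For Tl2CrO4: 5.0 × 10^-13 = 0.049 × [Tl^+]^2  ⇒  [Tl^+] = 3.2 x 10^-6 M.
For TlCl: 1.5 × 10^-4 = 0.067 × [Tl^+]  ⇒  [Tl^+] = 2.2 × 10^-3 M.
The salt with the lower threshold [Tl^+] precipitates first: Tl2CrO4.

Tl2CrO4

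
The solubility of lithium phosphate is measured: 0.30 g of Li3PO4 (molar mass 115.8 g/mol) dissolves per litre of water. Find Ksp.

Molar solubility s = (3.0 x 10^-1 g/L) / (115.8 g/mol) = 2.59 × 10^-3 M.
Li3PO4(s) ⇌ 3 Li^+ + PO4^3-
If s mol/L of Li3PO4 dissolves, [Li^+] = 3s and [PO4^3-] = s.
Ksp = [Li^+]^3[PO4^3-]
Ksp = (3s)^3s = 27s^4
With s = 2.59 x 10^-3: Ksp = 1.2 × 10^-9

1.2 × 10^-9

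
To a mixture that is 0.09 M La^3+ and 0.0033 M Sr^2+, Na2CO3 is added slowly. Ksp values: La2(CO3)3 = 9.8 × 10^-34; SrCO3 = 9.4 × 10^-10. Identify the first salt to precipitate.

La2(CO3)3

Each salt begins to precipitate when Q = Ksp, i.e. when [CO3^2-] reaches its threshold.
For La2(CO3)3: 9.8 × 10^-34 = (0.09)^2 × [CO3^2-]^3  ⇒  [CO3^2-] = 4.9 × 10^-11 M.
For SrCO3: 9.4 × 10^-10 = 0.0033 × [CO3^2-]  ⇒  [CO3^2-] = 2.8 x 10^-7 M.
The salt with the lower threshold [CO3^2-] precipitates first: La2(CO3)3.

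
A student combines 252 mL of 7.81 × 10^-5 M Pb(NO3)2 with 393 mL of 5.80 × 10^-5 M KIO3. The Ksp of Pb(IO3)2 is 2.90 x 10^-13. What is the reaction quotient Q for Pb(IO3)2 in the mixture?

3.81 × 10^-14

Total volume = 252 + 393 = 645 mL.
[Pb^2+] = 7.81 x 10^-5 × (252/645) = 3.051 × 10^-5 M
[IO3^-] = 5.80 x 10^-5 × (393/645) = 3.534 × 10^-5 M
Pb(IO3)2(s) <=> Pb^2+ + 2 IO3^-, so Q = [Pb^2+][IO3^-]^2
Q = (3.051 x 10^-5)(3.534 × 10^-5)^2 = 3.81 × 10^-14
Q < Ksp, so no precipitate of Pb(IO3)2 forms.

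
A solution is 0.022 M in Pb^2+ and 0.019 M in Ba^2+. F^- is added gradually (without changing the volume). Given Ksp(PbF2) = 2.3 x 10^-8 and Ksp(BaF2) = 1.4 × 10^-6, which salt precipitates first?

Each salt begins to precipitate when Q = Ksp, i.e. when [F^-] reaches its threshold.
For PbF2: 2.3 x 10^-8 = 0.022 × [F^-]^2  ⇒  [F^-] = 1.0 × 10^-3 M.
For BaF2: 1.4 × 10^-6 = 0.019 × [F^-]^2  ⇒  [F^-] = 8.6 x 10^-3 M.
The salt with the lower threshold [F^-] precipitates first: PbF2.

PbF2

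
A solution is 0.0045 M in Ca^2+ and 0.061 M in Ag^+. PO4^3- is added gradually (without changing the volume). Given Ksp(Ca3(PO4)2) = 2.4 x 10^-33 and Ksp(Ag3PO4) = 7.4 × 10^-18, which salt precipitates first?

Each salt begins to precipitate when Q = Ksp, i.e. when [PO4^3-] reaches its threshold.
For Ca3(PO4)2: 2.4 x 10^-33 = (0.0045)^3 × [PO4^3-]^2  ⇒  [PO4^3-] = 1.6 × 10^-13 M.
For Ag3PO4: 7.4 × 10^-18 = (0.061)^3 × [PO4^3-]  ⇒  [PO4^3-] = 3.3 × 10^-14 M.
The salt with the lower threshold [PO4^3-] precipitates first: Ag3PO4.

Ag3PO4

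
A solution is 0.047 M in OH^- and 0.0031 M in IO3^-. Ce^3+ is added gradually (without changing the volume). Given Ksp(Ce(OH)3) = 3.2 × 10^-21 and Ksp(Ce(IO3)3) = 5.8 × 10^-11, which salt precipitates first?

Each salt begins to precipitate when Q = Ksp, i.e. when [Ce^3+] reaches its threshold.
For Ce(OH)3: 3.2 × 10^-21 = (0.047)^3 × [Ce^3+]  ⇒  [Ce^3+] = 3.1 × 10^-17 M.
For Ce(IO3)3: 5.8 × 10^-11 = (0.0031)^3 × [Ce^3+]  ⇒  [Ce^3+] = 1.9 × 10^-3 M.
The salt with the lower threshold [Ce^3+] precipitates first: Ce(OH)3.

Ce(OH)3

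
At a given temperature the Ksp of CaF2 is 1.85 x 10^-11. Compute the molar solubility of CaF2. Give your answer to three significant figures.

CaF2(s) <=> Ca^2+ + 2 F^-
Ksp = [Ca^2+][F^-]^2
Let s = molar solubility. Then [Ca^2+] = s and [F^-] = 2s.
Ksp = s(2s)^2 = 4s^3
s = (1.85 x 10^-11 / 4)^(1/3) = 1.67 × 10^-4 M

s = 1.67e-4 M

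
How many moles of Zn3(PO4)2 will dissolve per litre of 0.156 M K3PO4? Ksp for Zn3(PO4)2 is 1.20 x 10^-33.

1.22 × 10^-11 M

Zn3(PO4)2(s) ⇌ 3 Zn^2+(aq) + 2 PO4^3-(aq)
Ksp = [Zn^2+]^3[PO4^3-]^2
If s mol/L dissolves here, [Zn^2+] = 3s, [PO4^3-] = 0.156 + 2s ≈ 0.156 (since PO4^3- from K3PO4 dominates).
Ksp ≈ (3s)^3 × (0.156)^2
s = 1.22 × 10^-11 M
Check: 2s = 2.4 × 10^-11 ≪ 0.156, so the approximation is valid.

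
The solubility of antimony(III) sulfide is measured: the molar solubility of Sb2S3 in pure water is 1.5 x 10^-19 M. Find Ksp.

Ksp ≈ 8.2 x 10^-93

Sb2S3(s) ⇌ 2 Sb^3+ + 3 S^2-
For each mole of Sb2S3 that dissolves: [Sb^3+] = 2s, [S^2-] = 3s.
Ksp = [Sb^3+]^2[S^2-]^3
Substituting: Ksp = (2s)^2(3s)^3 = 108s^5
Ksp = 108 × (1.5 x 10^-19)^5 = 8.2 × 10^-93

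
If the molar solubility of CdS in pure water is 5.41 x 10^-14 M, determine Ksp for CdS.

Ksp = 2.93 × 10^-27

CdS(s) ⇌ Cd^2+(aq) + S^2-(aq)
For each mole of CdS that dissolves: [Cd^2+] = s, [S^2-] = s.
Ksp = [Cd^2+][S^2-]
Ksp = s^2
With s = 5.41 x 10^-14: Ksp = 2.93 x 10^-27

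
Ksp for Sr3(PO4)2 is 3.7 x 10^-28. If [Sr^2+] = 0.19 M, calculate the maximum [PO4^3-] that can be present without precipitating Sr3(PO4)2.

Sr3(PO4)2(s) ⇌ 3 Sr^2+(aq) + 2 PO4^3-(aq)
Ksp = [Sr^2+]^3[PO4^3-]^2
Precipitation begins when Q = Ksp. With [Sr^2+] = 0.19 M:
3.7 x 10^-28 = (0.19)^3 × [PO4^3-]^2
[PO4^3-] = (3.7 x 10^-28 / 6.86 x 10^-3)^(1/2) = 2.3 × 10^-13 M

2.3 x 10^-13 M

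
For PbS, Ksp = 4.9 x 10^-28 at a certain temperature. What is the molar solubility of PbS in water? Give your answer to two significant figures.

PbS(s) <=> Pb^2+ + S^2-
Ksp = [Pb^2+][S^2-]
If s mol/L of PbS dissolves, [Pb^2+] = s and [S^2-] = s.
Ksp = s^2
s = √(4.9 x 10^-28) = 2.2 × 10^-14 M

2.2e-14 M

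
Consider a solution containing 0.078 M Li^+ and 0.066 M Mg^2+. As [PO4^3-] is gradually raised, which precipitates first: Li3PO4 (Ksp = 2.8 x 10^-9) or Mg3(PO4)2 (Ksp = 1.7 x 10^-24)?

Mg3(PO4)2

Each salt begins to precipitate when Q = Ksp, i.e. when [PO4^3-] reaches its threshold.
For Li3PO4: 2.8 x 10^-9 = (0.078)^3 × [PO4^3-]  ⇒  [PO4^3-] = 5.9 × 10^-6 M.
For Mg3(PO4)2: 1.7 x 10^-24 = (0.066)^3 × [PO4^3-]^2  ⇒  [PO4^3-] = 7.7 × 10^-11 M.
The salt with the lower threshold [PO4^3-] precipitates first: Mg3(PO4)2.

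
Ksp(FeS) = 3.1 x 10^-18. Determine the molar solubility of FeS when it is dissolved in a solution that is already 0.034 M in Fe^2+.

FeS(s) ⇌ Fe^2+ + S^2-
Ksp = [Fe^2+][S^2-]
Let s be the molar solubility in this solution. [Fe^2+] = 0.034 + s ≈ 0.034, [S^2-] = s (Ksp is small, so little additional dissolves).
Ksp ≈ 0.034 × s
s = 9.1 × 10^-17 M
Check: s = 9.1 x 10^-17 ≪ 0.034, so the approximation is valid.

s = 9.1e-17 M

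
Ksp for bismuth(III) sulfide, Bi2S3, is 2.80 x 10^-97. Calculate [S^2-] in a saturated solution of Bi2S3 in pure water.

Bi2S3(s) ⇌ 2 Bi^3+(aq) + 3 S^2-(aq)
Ksp = [Bi^3+]^2[S^2-]^3
Let s = molar solubility. Then [Bi^3+] = 2s and [S^2-] = 3s.
Substituting: Ksp = (2s)^2(3s)^3 = 108s^5
s = (2.80 x 10^-97 / 108)^(1/5) = 1.918 × 10^-20 M
[S^2-] = 3s = 5.75 x 10^-20 M

[S^2-] = 5.75e-20 M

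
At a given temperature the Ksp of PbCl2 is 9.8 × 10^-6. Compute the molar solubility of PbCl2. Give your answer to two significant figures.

PbCl2(s) ⇌ Pb^2+(aq) + 2 Cl^-(aq)
Ksp = [Pb^2+][Cl^-]^2
If s mol/L of PbCl2 dissolves, [Pb^2+] = s and [Cl^-] = 2s.
Substituting: Ksp = s(2s)^2 = 4s^3
s = (9.8 × 10^-6 / 4)^(1/3) = 1.3 × 10^-2 M

s ≈ 1.3 × 10^-2 M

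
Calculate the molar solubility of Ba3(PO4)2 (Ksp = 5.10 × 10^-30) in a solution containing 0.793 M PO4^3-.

Ba3(PO4)2(s) ⇌ 3 Ba^2+(aq) + 2 PO4^3-(aq)
Ksp = [Ba^2+]^3[PO4^3-]^2
Let s = moles of Ba3(PO4)2 that dissolve per litre. [Ba^2+] = 3s, [PO4^3-] = 0.793 + 2s ≈ 0.793 (since the PO4^3- already present dominates).
Ksp ≈ (3s)^3 × (0.793)^2
s = 6.70 x 10^-11 M
Check: 2s = 1.3 × 10^-10 ≪ 0.793, so the approximation is valid.

s ≈ 6.70e-11 M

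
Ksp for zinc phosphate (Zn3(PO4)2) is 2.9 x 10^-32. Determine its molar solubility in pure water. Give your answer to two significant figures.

1.9e-7 M

Zn3(PO4)2(s) ⇌ 3 Zn^2+(aq) + 2 PO4^3-(aq)
Ksp = [Zn^2+]^3[PO4^3-]^2
Let s = molar solubility. Then [Zn^2+] = 3s and [PO4^3-] = 2s.
Substituting: Ksp = (3s)^3(2s)^2 = 108s^5
Solving, s = (2.9 x 10^-32/108)^(1/5) = 1.9 × 10^-7 M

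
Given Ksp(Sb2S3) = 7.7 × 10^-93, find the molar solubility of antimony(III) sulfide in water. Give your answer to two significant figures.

s ≈ 1.5 × 10^-19 M

Sb2S3(s) ⇌ 2 Sb^3+(aq) + 3 S^2-(aq)
Ksp = [Sb^3+]^2[S^2-]^3
With molar solubility s: [Sb^3+] = 2s, [S^2-] = 3s.
Substituting: Ksp = (2s)^2(3s)^3 = 108s^5
s = (7.7 × 10^-93 / 108)^(1/5) = 1.5 × 10^-19 M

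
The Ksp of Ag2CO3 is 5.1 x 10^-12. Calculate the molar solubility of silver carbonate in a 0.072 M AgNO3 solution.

s = 9.8e-10 M

Ag2CO3(s) ⇌ 2 Ag^+ + CO3^2-
Ksp = [Ag^+]^2[CO3^2-]
Let s be the molar solubility in this solution. [Ag^+] = 0.072 + 2s ≈ 0.072, [CO3^2-] = s (Ksp is small, so little additional dissolves).
Ksp ≈ (0.072)^2 × s
s = 9.8 × 10^-10 M
Check: 2s = 2.0 × 10^-9 ≪ 0.072, so the approximation is valid.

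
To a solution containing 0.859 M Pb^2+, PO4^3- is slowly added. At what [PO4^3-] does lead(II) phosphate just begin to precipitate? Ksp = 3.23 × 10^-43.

Pb3(PO4)2(s) <=> 3 Pb^2+ + 2 PO4^3-
Ksp = [Pb^2+]^3[PO4^3-]^2
Precipitation begins when Q = Ksp. With [Pb^2+] = 0.859 M:
3.23 × 10^-43 = (0.859)^3 × [PO4^3-]^2
[PO4^3-] = (3.23 × 10^-43 / 6.338 × 10^-1)^(1/2) = 7.14 × 10^-22 M

[PO4^3-] ≈ 7.14 × 10^-22 M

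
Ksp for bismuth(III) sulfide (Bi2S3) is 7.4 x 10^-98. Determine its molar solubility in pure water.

s ≈ 1.5 × 10^-20 M

Bi2S3(s) <=> 2 Bi^3+ + 3 S^2-
Ksp = [Bi^3+]^2[S^2-]^3
Let s = molar solubility. Then [Bi^3+] = 2s and [S^2-] = 3s.
Substituting: Ksp = (2s)^2(3s)^3 = 108s^5
s^5 = 7.4 x 10^-98 / 108, so s = 1.5 × 10^-20 M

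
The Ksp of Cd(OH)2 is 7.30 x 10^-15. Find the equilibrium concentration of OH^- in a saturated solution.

[OH^-] = 2.44 × 10^-5 M

Cd(OH)2(s) ⇌ Cd^2+ + 2 OH^-
Ksp = [Cd^2+][OH^-]^2
Let s = molar solubility. Then [Cd^2+] = s and [OH^-] = 2s.
Ksp = s(2s)^2 = 4s^3
Solving, s = (7.30 x 10^-15/4)^(1/3) = 1.222 × 10^-5 M
[OH^-] = 2s = 2.44 × 10^-5 M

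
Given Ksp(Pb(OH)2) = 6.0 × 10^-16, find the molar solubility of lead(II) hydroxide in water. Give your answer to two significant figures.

s = 5.3 x 10^-6 M

Pb(OH)2(s) ⇌ Pb^2+ + 2 OH^-
Ksp = [Pb^2+][OH^-]^2
Let s = molar solubility. Then [Pb^2+] = s and [OH^-] = 2s.
Ksp = s(2s)^2 = 4s^3
s^3 = 6.0 × 10^-16 / 4, so s = 5.3 x 10^-6 M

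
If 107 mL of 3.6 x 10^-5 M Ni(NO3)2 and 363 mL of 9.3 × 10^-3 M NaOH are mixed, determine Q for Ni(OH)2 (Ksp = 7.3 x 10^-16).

Total volume = 107 + 363 = 470 mL.
[Ni^2+] = 3.6 × 10^-5 × (107/470) = 8.20 × 10^-6 M
[OH^-] = 9.3 × 10^-3 × (363/470) = 7.18 × 10^-3 M
Ni(OH)2(s) <=> Ni^2+ + 2 OH^-, so Q = [Ni^2+][OH^-]^2
Q = (8.20 × 10^-6)(7.18 x 10^-3)^2 = 4.2 x 10^-10
Q > Ksp, so Ni(OH)2 will precipitate.

4.2e-10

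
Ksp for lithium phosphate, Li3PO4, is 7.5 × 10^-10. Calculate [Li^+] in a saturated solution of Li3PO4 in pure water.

Li3PO4(s) <=> 3 Li^+ + PO4^3-
Ksp = [Li^+]^3[PO4^3-]
With molar solubility s: [Li^+] = 3s, [PO4^3-] = s.
Ksp = (3s)^3s = 27s^4
Solving, s = (7.5 × 10^-10/27)^(1/4) = 2.30 × 10^-3 M
[Li^+] = 3s = 6.9 × 10^-3 M

6.9e-3 M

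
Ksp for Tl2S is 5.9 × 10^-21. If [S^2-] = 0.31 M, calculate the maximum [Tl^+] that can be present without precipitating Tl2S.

Tl2S(s) ⇌ 2 Tl^+(aq) + S^2-(aq)
Ksp = [Tl^+]^2[S^2-]
Precipitation begins when Q = Ksp. With [S^2-] = 0.31 M:
5.9 × 10^-21 = (0.31) × [Tl^+]^2
[Tl^+] = (5.9 × 10^-21 / 3.1 × 10^-1)^(1/2) = 1.4 × 10^-10 M

1.4 × 10^-10 M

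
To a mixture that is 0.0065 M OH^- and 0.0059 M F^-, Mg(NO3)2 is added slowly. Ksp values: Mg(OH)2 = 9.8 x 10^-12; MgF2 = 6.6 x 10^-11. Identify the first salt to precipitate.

Mg(OH)2

Precipitation of each salt starts when its ion product equals its Ksp.
For Mg(OH)2: 9.8 x 10^-12 = (0.0065)^2 × [Mg^2+]  ⇒  [Mg^2+] = 2.3 × 10^-7 M.
For MgF2: 6.6 x 10^-11 = (0.0059)^2 × [Mg^2+]  ⇒  [Mg^2+] = 1.9 × 10^-6 M.
The salt with the lower threshold [Mg^2+] precipitates first: Mg(OH)2.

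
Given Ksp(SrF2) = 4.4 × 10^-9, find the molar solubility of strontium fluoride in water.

SrF2(s) ⇌ Sr^2+(aq) + 2 F^-(aq)
Ksp = [Sr^2+][F^-]^2
For each mole of SrF2 that dissolves: [Sr^2+] = s, [F^-] = 2s.
So Ksp = s × (2s)^2 = 4s^3
Solving, s = (4.4 × 10^-9/4)^(1/3) = 1.0 × 10^-3 M

1.0e-3 M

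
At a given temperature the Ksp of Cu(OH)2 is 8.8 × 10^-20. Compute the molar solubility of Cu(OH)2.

Cu(OH)2(s) <=> Cu^2+ + 2 OH^-
Ksp = [Cu^2+][OH^-]^2
With molar solubility s: [Cu^2+] = s, [OH^-] = 2s.
Ksp = s(2s)^2 = 4s^3
s^3 = 8.8 × 10^-20 / 4, so s = 2.8 × 10^-7 M

2.8e-7 M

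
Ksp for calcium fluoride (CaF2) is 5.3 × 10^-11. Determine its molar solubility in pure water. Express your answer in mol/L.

s = 2.4 x 10^-4 M

CaF2(s) <=> Ca^2+ + 2 F^-
Ksp = [Ca^2+][F^-]^2
With molar solubility s: [Ca^2+] = s, [F^-] = 2s.
So Ksp = s × (2s)^2 = 4s^3
Solving, s = (5.3 × 10^-11/4)^(1/3) = 2.4 × 10^-4 M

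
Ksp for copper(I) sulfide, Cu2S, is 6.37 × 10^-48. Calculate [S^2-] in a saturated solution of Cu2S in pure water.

Cu2S(s) ⇌ 2 Cu^+(aq) + S^2-(aq)
Ksp = [Cu^+]^2[S^2-]
For each mole of Cu2S that dissolves: [Cu^+] = 2s, [S^2-] = s.
Substituting: Ksp = (2s)^2s = 4s^3
s^3 = 6.37 × 10^-48 / 4, so s = 1.168 × 10^-16 M
[S^2-] = s = 1.17 × 10^-16 M

[S^2-] = 1.17 × 10^-16 M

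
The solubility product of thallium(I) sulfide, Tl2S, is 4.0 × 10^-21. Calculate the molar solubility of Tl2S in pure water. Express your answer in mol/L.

Tl2S(s) ⇌ 2 Tl^+(aq) + S^2-(aq)
Ksp = [Tl^+]^2[S^2-]
If s mol/L of Tl2S dissolves, [Tl^+] = 2s and [S^2-] = s.
So Ksp = (2s)^2 × s = 4s^3
Solving, s = (4.0 × 10^-21/4)^(1/3) = 1.0 × 10^-7 M

s = 1.0e-7 M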